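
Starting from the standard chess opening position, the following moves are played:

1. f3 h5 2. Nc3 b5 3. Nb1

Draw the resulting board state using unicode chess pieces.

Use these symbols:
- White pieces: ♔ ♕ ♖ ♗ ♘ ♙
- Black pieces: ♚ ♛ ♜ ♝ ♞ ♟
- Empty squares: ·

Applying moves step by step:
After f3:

♜ ♞ ♝ ♛ ♚ ♝ ♞ ♜
♟ ♟ ♟ ♟ ♟ ♟ ♟ ♟
· · · · · · · ·
· · · · · · · ·
· · · · · · · ·
· · · · · ♙ · ·
♙ ♙ ♙ ♙ ♙ · ♙ ♙
♖ ♘ ♗ ♕ ♔ ♗ ♘ ♖


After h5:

♜ ♞ ♝ ♛ ♚ ♝ ♞ ♜
♟ ♟ ♟ ♟ ♟ ♟ ♟ ·
· · · · · · · ·
· · · · · · · ♟
· · · · · · · ·
· · · · · ♙ · ·
♙ ♙ ♙ ♙ ♙ · ♙ ♙
♖ ♘ ♗ ♕ ♔ ♗ ♘ ♖


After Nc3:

♜ ♞ ♝ ♛ ♚ ♝ ♞ ♜
♟ ♟ ♟ ♟ ♟ ♟ ♟ ·
· · · · · · · ·
· · · · · · · ♟
· · · · · · · ·
· · ♘ · · ♙ · ·
♙ ♙ ♙ ♙ ♙ · ♙ ♙
♖ · ♗ ♕ ♔ ♗ ♘ ♖


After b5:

♜ ♞ ♝ ♛ ♚ ♝ ♞ ♜
♟ · ♟ ♟ ♟ ♟ ♟ ·
· · · · · · · ·
· ♟ · · · · · ♟
· · · · · · · ·
· · ♘ · · ♙ · ·
♙ ♙ ♙ ♙ ♙ · ♙ ♙
♖ · ♗ ♕ ♔ ♗ ♘ ♖


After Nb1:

♜ ♞ ♝ ♛ ♚ ♝ ♞ ♜
♟ · ♟ ♟ ♟ ♟ ♟ ·
· · · · · · · ·
· ♟ · · · · · ♟
· · · · · · · ·
· · · · · ♙ · ·
♙ ♙ ♙ ♙ ♙ · ♙ ♙
♖ ♘ ♗ ♕ ♔ ♗ ♘ ♖



  a b c d e f g h
  ─────────────────
8│♜ ♞ ♝ ♛ ♚ ♝ ♞ ♜│8
7│♟ · ♟ ♟ ♟ ♟ ♟ ·│7
6│· · · · · · · ·│6
5│· ♟ · · · · · ♟│5
4│· · · · · · · ·│4
3│· · · · · ♙ · ·│3
2│♙ ♙ ♙ ♙ ♙ · ♙ ♙│2
1│♖ ♘ ♗ ♕ ♔ ♗ ♘ ♖│1
  ─────────────────
  a b c d e f g h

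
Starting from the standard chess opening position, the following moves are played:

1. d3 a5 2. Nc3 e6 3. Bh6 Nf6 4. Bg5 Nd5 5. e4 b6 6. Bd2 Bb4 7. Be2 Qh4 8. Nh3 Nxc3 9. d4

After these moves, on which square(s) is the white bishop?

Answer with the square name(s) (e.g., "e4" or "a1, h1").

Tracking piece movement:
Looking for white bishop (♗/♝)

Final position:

  a b c d e f g h
  ─────────────────
8│♜ ♞ ♝ · ♚ · · ♜│8
7│· · ♟ ♟ · ♟ ♟ ♟│7
6│· ♟ · · ♟ · · ·│6
5│♟ · · · · · · ·│5
4│· ♝ · ♙ ♙ · · ♛│4
3│· · ♞ · · · · ♘│3
2│♙ ♙ ♙ ♗ ♗ ♙ ♙ ♙│2
1│♖ · · ♕ ♔ · · ♖│1
  ─────────────────
  a b c d e f g h


d2, e2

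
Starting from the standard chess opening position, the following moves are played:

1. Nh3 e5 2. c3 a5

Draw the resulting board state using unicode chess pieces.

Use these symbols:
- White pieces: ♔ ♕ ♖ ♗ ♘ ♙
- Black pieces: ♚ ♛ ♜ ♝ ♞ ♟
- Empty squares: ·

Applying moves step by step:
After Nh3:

♜ ♞ ♝ ♛ ♚ ♝ ♞ ♜
♟ ♟ ♟ ♟ ♟ ♟ ♟ ♟
· · · · · · · ·
· · · · · · · ·
· · · · · · · ·
· · · · · · · ♘
♙ ♙ ♙ ♙ ♙ ♙ ♙ ♙
♖ ♘ ♗ ♕ ♔ ♗ · ♖


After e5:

♜ ♞ ♝ ♛ ♚ ♝ ♞ ♜
♟ ♟ ♟ ♟ · ♟ ♟ ♟
· · · · · · · ·
· · · · ♟ · · ·
· · · · · · · ·
· · · · · · · ♘
♙ ♙ ♙ ♙ ♙ ♙ ♙ ♙
♖ ♘ ♗ ♕ ♔ ♗ · ♖


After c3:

♜ ♞ ♝ ♛ ♚ ♝ ♞ ♜
♟ ♟ ♟ ♟ · ♟ ♟ ♟
· · · · · · · ·
· · · · ♟ · · ·
· · · · · · · ·
· · ♙ · · · · ♘
♙ ♙ · ♙ ♙ ♙ ♙ ♙
♖ ♘ ♗ ♕ ♔ ♗ · ♖


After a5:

♜ ♞ ♝ ♛ ♚ ♝ ♞ ♜
· ♟ ♟ ♟ · ♟ ♟ ♟
· · · · · · · ·
♟ · · · ♟ · · ·
· · · · · · · ·
· · ♙ · · · · ♘
♙ ♙ · ♙ ♙ ♙ ♙ ♙
♖ ♘ ♗ ♕ ♔ ♗ · ♖



  a b c d e f g h
  ─────────────────
8│♜ ♞ ♝ ♛ ♚ ♝ ♞ ♜│8
7│· ♟ ♟ ♟ · ♟ ♟ ♟│7
6│· · · · · · · ·│6
5│♟ · · · ♟ · · ·│5
4│· · · · · · · ·│4
3│· · ♙ · · · · ♘│3
2│♙ ♙ · ♙ ♙ ♙ ♙ ♙│2
1│♖ ♘ ♗ ♕ ♔ ♗ · ♖│1
  ─────────────────
  a b c d e f g h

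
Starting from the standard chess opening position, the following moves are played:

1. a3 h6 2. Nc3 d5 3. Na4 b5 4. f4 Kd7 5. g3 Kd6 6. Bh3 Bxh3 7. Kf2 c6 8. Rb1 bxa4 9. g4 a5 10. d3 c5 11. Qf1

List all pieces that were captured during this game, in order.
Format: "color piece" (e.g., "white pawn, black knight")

Tracking captures:
  Bxh3: captured white bishop
  bxa4: captured white knight

white bishop, white knight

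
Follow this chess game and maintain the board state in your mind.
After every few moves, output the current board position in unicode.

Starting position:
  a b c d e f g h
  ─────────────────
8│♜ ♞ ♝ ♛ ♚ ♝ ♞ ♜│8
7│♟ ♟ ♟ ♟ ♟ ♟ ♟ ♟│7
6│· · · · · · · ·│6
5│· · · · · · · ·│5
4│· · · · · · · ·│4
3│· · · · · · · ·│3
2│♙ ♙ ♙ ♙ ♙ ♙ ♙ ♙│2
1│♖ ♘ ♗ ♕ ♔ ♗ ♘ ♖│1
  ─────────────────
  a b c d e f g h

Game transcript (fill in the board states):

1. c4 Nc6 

  a b c d e f g h
  ─────────────────
8│♜ · ♝ ♛ ♚ ♝ ♞ ♜│8
7│♟ ♟ ♟ ♟ ♟ ♟ ♟ ♟│7
6│· · ♞ · · · · ·│6
5│· · · · · · · ·│5
4│· · ♙ · · · · ·│4
3│· · · · · · · ·│3
2│♙ ♙ · ♙ ♙ ♙ ♙ ♙│2
1│♖ ♘ ♗ ♕ ♔ ♗ ♘ ♖│1
  ─────────────────
  a b c d e f g h

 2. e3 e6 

  a b c d e f g h
  ─────────────────
8│♜ · ♝ ♛ ♚ ♝ ♞ ♜│8
7│♟ ♟ ♟ ♟ · ♟ ♟ ♟│7
6│· · ♞ · ♟ · · ·│6
5│· · · · · · · ·│5
4│· · ♙ · · · · ·│4
3│· · · · ♙ · · ·│3
2│♙ ♙ · ♙ · ♙ ♙ ♙│2
1│♖ ♘ ♗ ♕ ♔ ♗ ♘ ♖│1
  ─────────────────
  a b c d e f g h

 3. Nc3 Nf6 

  a b c d e f g h
  ─────────────────
8│♜ · ♝ ♛ ♚ ♝ · ♜│8
7│♟ ♟ ♟ ♟ · ♟ ♟ ♟│7
6│· · ♞ · ♟ ♞ · ·│6
5│· · · · · · · ·│5
4│· · ♙ · · · · ·│4
3│· · ♘ · ♙ · · ·│3
2│♙ ♙ · ♙ · ♙ ♙ ♙│2
1│♖ · ♗ ♕ ♔ ♗ ♘ ♖│1
  ─────────────────
  a b c d e f g h

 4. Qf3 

  a b c d e f g h
  ─────────────────
8│♜ · ♝ ♛ ♚ ♝ · ♜│8
7│♟ ♟ ♟ ♟ · ♟ ♟ ♟│7
6│· · ♞ · ♟ ♞ · ·│6
5│· · · · · · · ·│5
4│· · ♙ · · · · ·│4
3│· · ♘ · ♙ ♕ · ·│3
2│♙ ♙ · ♙ · ♙ ♙ ♙│2
1│♖ · ♗ · ♔ ♗ ♘ ♖│1
  ─────────────────
  a b c d e f g h


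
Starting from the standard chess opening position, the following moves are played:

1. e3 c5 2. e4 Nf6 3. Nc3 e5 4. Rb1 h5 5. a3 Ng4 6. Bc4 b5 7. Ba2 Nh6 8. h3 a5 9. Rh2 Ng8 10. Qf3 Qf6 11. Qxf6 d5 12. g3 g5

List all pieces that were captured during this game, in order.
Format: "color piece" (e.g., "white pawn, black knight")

Tracking captures:
  Qxf6: captured black queen

black queen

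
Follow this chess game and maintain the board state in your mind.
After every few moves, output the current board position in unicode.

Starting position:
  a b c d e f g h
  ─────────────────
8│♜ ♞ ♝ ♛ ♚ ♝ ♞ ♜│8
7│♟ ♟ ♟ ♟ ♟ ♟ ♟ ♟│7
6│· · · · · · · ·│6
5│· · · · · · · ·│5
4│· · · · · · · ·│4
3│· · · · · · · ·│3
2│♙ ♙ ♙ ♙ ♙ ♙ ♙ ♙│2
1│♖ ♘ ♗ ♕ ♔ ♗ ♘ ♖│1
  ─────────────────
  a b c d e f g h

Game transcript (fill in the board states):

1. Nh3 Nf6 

  a b c d e f g h
  ─────────────────
8│♜ ♞ ♝ ♛ ♚ ♝ · ♜│8
7│♟ ♟ ♟ ♟ ♟ ♟ ♟ ♟│7
6│· · · · · ♞ · ·│6
5│· · · · · · · ·│5
4│· · · · · · · ·│4
3│· · · · · · · ♘│3
2│♙ ♙ ♙ ♙ ♙ ♙ ♙ ♙│2
1│♖ ♘ ♗ ♕ ♔ ♗ · ♖│1
  ─────────────────
  a b c d e f g h

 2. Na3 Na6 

  a b c d e f g h
  ─────────────────
8│♜ · ♝ ♛ ♚ ♝ · ♜│8
7│♟ ♟ ♟ ♟ ♟ ♟ ♟ ♟│7
6│♞ · · · · ♞ · ·│6
5│· · · · · · · ·│5
4│· · · · · · · ·│4
3│♘ · · · · · · ♘│3
2│♙ ♙ ♙ ♙ ♙ ♙ ♙ ♙│2
1│♖ · ♗ ♕ ♔ ♗ · ♖│1
  ─────────────────
  a b c d e f g h

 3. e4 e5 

  a b c d e f g h
  ─────────────────
8│♜ · ♝ ♛ ♚ ♝ · ♜│8
7│♟ ♟ ♟ ♟ · ♟ ♟ ♟│7
6│♞ · · · · ♞ · ·│6
5│· · · · ♟ · · ·│5
4│· · · · ♙ · · ·│4
3│♘ · · · · · · ♘│3
2│♙ ♙ ♙ ♙ · ♙ ♙ ♙│2
1│♖ · ♗ ♕ ♔ ♗ · ♖│1
  ─────────────────
  a b c d e f g h

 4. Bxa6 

  a b c d e f g h
  ─────────────────
8│♜ · ♝ ♛ ♚ ♝ · ♜│8
7│♟ ♟ ♟ ♟ · ♟ ♟ ♟│7
6│♗ · · · · ♞ · ·│6
5│· · · · ♟ · · ·│5
4│· · · · ♙ · · ·│4
3│♘ · · · · · · ♘│3
2│♙ ♙ ♙ ♙ · ♙ ♙ ♙│2
1│♖ · ♗ ♕ ♔ · · ♖│1
  ─────────────────
  a b c d e f g h


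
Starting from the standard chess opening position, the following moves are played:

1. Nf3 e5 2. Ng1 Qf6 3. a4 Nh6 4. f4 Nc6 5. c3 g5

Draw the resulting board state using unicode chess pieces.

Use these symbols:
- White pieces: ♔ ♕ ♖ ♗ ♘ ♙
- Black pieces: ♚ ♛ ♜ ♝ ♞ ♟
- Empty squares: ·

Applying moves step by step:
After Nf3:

♜ ♞ ♝ ♛ ♚ ♝ ♞ ♜
♟ ♟ ♟ ♟ ♟ ♟ ♟ ♟
· · · · · · · ·
· · · · · · · ·
· · · · · · · ·
· · · · · ♘ · ·
♙ ♙ ♙ ♙ ♙ ♙ ♙ ♙
♖ ♘ ♗ ♕ ♔ ♗ · ♖


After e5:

♜ ♞ ♝ ♛ ♚ ♝ ♞ ♜
♟ ♟ ♟ ♟ · ♟ ♟ ♟
· · · · · · · ·
· · · · ♟ · · ·
· · · · · · · ·
· · · · · ♘ · ·
♙ ♙ ♙ ♙ ♙ ♙ ♙ ♙
♖ ♘ ♗ ♕ ♔ ♗ · ♖


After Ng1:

♜ ♞ ♝ ♛ ♚ ♝ ♞ ♜
♟ ♟ ♟ ♟ · ♟ ♟ ♟
· · · · · · · ·
· · · · ♟ · · ·
· · · · · · · ·
· · · · · · · ·
♙ ♙ ♙ ♙ ♙ ♙ ♙ ♙
♖ ♘ ♗ ♕ ♔ ♗ ♘ ♖


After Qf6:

♜ ♞ ♝ · ♚ ♝ ♞ ♜
♟ ♟ ♟ ♟ · ♟ ♟ ♟
· · · · · ♛ · ·
· · · · ♟ · · ·
· · · · · · · ·
· · · · · · · ·
♙ ♙ ♙ ♙ ♙ ♙ ♙ ♙
♖ ♘ ♗ ♕ ♔ ♗ ♘ ♖


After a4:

♜ ♞ ♝ · ♚ ♝ ♞ ♜
♟ ♟ ♟ ♟ · ♟ ♟ ♟
· · · · · ♛ · ·
· · · · ♟ · · ·
♙ · · · · · · ·
· · · · · · · ·
· ♙ ♙ ♙ ♙ ♙ ♙ ♙
♖ ♘ ♗ ♕ ♔ ♗ ♘ ♖


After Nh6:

♜ ♞ ♝ · ♚ ♝ · ♜
♟ ♟ ♟ ♟ · ♟ ♟ ♟
· · · · · ♛ · ♞
· · · · ♟ · · ·
♙ · · · · · · ·
· · · · · · · ·
· ♙ ♙ ♙ ♙ ♙ ♙ ♙
♖ ♘ ♗ ♕ ♔ ♗ ♘ ♖


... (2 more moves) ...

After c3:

♜ · ♝ · ♚ ♝ · ♜
♟ ♟ ♟ ♟ · ♟ ♟ ♟
· · ♞ · · ♛ · ♞
· · · · ♟ · · ·
♙ · · · · ♙ · ·
· · ♙ · · · · ·
· ♙ · ♙ ♙ · ♙ ♙
♖ ♘ ♗ ♕ ♔ ♗ ♘ ♖


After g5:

♜ · ♝ · ♚ ♝ · ♜
♟ ♟ ♟ ♟ · ♟ · ♟
· · ♞ · · ♛ · ♞
· · · · ♟ · ♟ ·
♙ · · · · ♙ · ·
· · ♙ · · · · ·
· ♙ · ♙ ♙ · ♙ ♙
♖ ♘ ♗ ♕ ♔ ♗ ♘ ♖



  a b c d e f g h
  ─────────────────
8│♜ · ♝ · ♚ ♝ · ♜│8
7│♟ ♟ ♟ ♟ · ♟ · ♟│7
6│· · ♞ · · ♛ · ♞│6
5│· · · · ♟ · ♟ ·│5
4│♙ · · · · ♙ · ·│4
3│· · ♙ · · · · ·│3
2│· ♙ · ♙ ♙ · ♙ ♙│2
1│♖ ♘ ♗ ♕ ♔ ♗ ♘ ♖│1
  ─────────────────
  a b c d e f g h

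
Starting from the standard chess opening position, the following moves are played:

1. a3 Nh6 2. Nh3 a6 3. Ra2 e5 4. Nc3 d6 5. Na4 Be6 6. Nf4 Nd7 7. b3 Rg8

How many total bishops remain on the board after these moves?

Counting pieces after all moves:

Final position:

  a b c d e f g h
  ─────────────────
8│♜ · · ♛ ♚ ♝ ♜ ·│8
7│· ♟ ♟ ♞ · ♟ ♟ ♟│7
6│♟ · · ♟ ♝ · · ♞│6
5│· · · · ♟ · · ·│5
4│♘ · · · · ♘ · ·│4
3│♙ ♙ · · · · · ·│3
2│♖ · ♙ ♙ ♙ ♙ ♙ ♙│2
1│· · ♗ ♕ ♔ ♗ · ♖│1
  ─────────────────
  a b c d e f g h


4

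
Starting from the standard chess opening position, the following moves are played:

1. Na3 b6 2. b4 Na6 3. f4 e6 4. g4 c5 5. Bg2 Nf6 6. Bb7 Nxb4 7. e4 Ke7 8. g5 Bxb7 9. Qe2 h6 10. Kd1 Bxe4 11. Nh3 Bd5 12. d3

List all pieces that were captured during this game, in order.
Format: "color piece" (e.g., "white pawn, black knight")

Tracking captures:
  Nxb4: captured white pawn
  Bxb7: captured white bishop
  Bxe4: captured white pawn

white pawn, white bishop, white pawn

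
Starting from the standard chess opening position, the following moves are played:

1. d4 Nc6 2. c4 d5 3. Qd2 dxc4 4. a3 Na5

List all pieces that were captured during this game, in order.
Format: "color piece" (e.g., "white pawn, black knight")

Tracking captures:
  dxc4: captured white pawn

white pawn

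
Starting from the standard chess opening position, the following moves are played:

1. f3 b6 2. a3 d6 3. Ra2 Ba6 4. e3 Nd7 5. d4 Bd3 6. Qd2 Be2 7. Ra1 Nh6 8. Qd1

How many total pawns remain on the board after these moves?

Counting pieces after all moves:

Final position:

  a b c d e f g h
  ─────────────────
8│♜ · · ♛ ♚ ♝ · ♜│8
7│♟ · ♟ ♞ ♟ ♟ ♟ ♟│7
6│· ♟ · ♟ · · · ♞│6
5│· · · · · · · ·│5
4│· · · ♙ · · · ·│4
3│♙ · · · ♙ ♙ · ·│3
2│· ♙ ♙ · ♝ · ♙ ♙│2
1│♖ ♘ ♗ ♕ ♔ ♗ ♘ ♖│1
  ─────────────────
  a b c d e f g h


16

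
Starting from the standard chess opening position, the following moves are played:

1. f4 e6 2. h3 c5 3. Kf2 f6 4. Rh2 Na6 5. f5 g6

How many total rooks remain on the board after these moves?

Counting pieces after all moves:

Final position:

  a b c d e f g h
  ─────────────────
8│♜ · ♝ ♛ ♚ ♝ ♞ ♜│8
7│♟ ♟ · ♟ · · · ♟│7
6│♞ · · · ♟ ♟ ♟ ·│6
5│· · ♟ · · ♙ · ·│5
4│· · · · · · · ·│4
3│· · · · · · · ♙│3
2│♙ ♙ ♙ ♙ ♙ ♔ ♙ ♖│2
1│♖ ♘ ♗ ♕ · ♗ ♘ ·│1
  ─────────────────
  a b c d e f g h


4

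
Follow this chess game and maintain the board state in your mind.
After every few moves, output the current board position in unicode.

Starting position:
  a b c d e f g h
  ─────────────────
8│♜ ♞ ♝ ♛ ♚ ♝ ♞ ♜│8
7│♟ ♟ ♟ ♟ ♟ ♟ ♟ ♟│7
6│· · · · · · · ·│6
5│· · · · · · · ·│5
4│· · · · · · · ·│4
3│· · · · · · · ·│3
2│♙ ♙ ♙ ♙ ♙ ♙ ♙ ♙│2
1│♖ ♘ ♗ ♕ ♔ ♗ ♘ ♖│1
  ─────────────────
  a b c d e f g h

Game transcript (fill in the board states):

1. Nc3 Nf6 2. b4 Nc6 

  a b c d e f g h
  ─────────────────
8│♜ · ♝ ♛ ♚ ♝ · ♜│8
7│♟ ♟ ♟ ♟ ♟ ♟ ♟ ♟│7
6│· · ♞ · · ♞ · ·│6
5│· · · · · · · ·│5
4│· ♙ · · · · · ·│4
3│· · ♘ · · · · ·│3
2│♙ · ♙ ♙ ♙ ♙ ♙ ♙│2
1│♖ · ♗ ♕ ♔ ♗ ♘ ♖│1
  ─────────────────
  a b c d e f g h

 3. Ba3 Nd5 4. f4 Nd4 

  a b c d e f g h
  ─────────────────
8│♜ · ♝ ♛ ♚ ♝ · ♜│8
7│♟ ♟ ♟ ♟ ♟ ♟ ♟ ♟│7
6│· · · · · · · ·│6
5│· · · ♞ · · · ·│5
4│· ♙ · ♞ · ♙ · ·│4
3│♗ · ♘ · · · · ·│3
2│♙ · ♙ ♙ ♙ · ♙ ♙│2
1│♖ · · ♕ ♔ ♗ ♘ ♖│1
  ─────────────────
  a b c d e f g h

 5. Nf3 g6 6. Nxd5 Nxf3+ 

  a b c d e f g h
  ─────────────────
8│♜ · ♝ ♛ ♚ ♝ · ♜│8
7│♟ ♟ ♟ ♟ ♟ ♟ · ♟│7
6│· · · · · · ♟ ·│6
5│· · · ♘ · · · ·│5
4│· ♙ · · · ♙ · ·│4
3│♗ · · · · ♞ · ·│3
2│♙ · ♙ ♙ ♙ · ♙ ♙│2
1│♖ · · ♕ ♔ ♗ · ♖│1
  ─────────────────
  a b c d e f g h

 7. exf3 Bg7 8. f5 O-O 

  a b c d e f g h
  ─────────────────
8│♜ · ♝ ♛ · ♜ ♚ ·│8
7│♟ ♟ ♟ ♟ ♟ ♟ ♝ ♟│7
6│· · · · · · ♟ ·│6
5│· · · ♘ · ♙ · ·│5
4│· ♙ · · · · · ·│4
3│♗ · · · · ♙ · ·│3
2│♙ · ♙ ♙ · · ♙ ♙│2
1│♖ · · ♕ ♔ ♗ · ♖│1
  ─────────────────
  a b c d e f g h

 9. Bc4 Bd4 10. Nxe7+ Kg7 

  a b c d e f g h
  ─────────────────
8│♜ · ♝ ♛ · ♜ · ·│8
7│♟ ♟ ♟ ♟ ♘ ♟ ♚ ♟│7
6│· · · · · · ♟ ·│6
5│· · · · · ♙ · ·│5
4│· ♙ ♗ ♝ · · · ·│4
3│♗ · · · · ♙ · ·│3
2│♙ · ♙ ♙ · · ♙ ♙│2
1│♖ · · ♕ ♔ · · ♖│1
  ─────────────────
  a b c d e f g h



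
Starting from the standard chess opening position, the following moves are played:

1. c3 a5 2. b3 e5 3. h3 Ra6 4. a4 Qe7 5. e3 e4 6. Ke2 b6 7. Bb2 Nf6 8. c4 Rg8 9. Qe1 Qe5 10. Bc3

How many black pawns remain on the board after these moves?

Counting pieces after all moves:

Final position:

  a b c d e f g h
  ─────────────────
8│· ♞ ♝ · ♚ ♝ ♜ ·│8
7│· · ♟ ♟ · ♟ ♟ ♟│7
6│♜ ♟ · · · ♞ · ·│6
5│♟ · · · ♛ · · ·│5
4│♙ · ♙ · ♟ · · ·│4
3│· ♙ ♗ · ♙ · · ♙│3
2│· · · ♙ ♔ ♙ ♙ ·│2
1│♖ ♘ · · ♕ ♗ ♘ ♖│1
  ─────────────────
  a b c d e f g h


8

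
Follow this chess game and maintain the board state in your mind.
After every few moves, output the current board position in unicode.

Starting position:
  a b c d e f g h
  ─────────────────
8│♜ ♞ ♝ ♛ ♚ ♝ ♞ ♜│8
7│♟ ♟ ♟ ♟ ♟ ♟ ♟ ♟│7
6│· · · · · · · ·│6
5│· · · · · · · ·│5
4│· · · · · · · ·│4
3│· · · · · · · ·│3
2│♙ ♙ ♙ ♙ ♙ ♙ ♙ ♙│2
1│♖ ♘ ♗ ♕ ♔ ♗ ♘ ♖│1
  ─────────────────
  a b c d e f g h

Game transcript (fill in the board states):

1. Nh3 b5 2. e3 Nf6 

  a b c d e f g h
  ─────────────────
8│♜ ♞ ♝ ♛ ♚ ♝ · ♜│8
7│♟ · ♟ ♟ ♟ ♟ ♟ ♟│7
6│· · · · · ♞ · ·│6
5│· ♟ · · · · · ·│5
4│· · · · · · · ·│4
3│· · · · ♙ · · ♘│3
2│♙ ♙ ♙ ♙ · ♙ ♙ ♙│2
1│♖ ♘ ♗ ♕ ♔ ♗ · ♖│1
  ─────────────────
  a b c d e f g h

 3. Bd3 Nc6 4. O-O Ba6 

  a b c d e f g h
  ─────────────────
8│♜ · · ♛ ♚ ♝ · ♜│8
7│♟ · ♟ ♟ ♟ ♟ ♟ ♟│7
6│♝ · ♞ · · ♞ · ·│6
5│· ♟ · · · · · ·│5
4│· · · · · · · ·│4
3│· · · ♗ ♙ · · ♘│3
2│♙ ♙ ♙ ♙ · ♙ ♙ ♙│2
1│♖ ♘ ♗ ♕ · ♖ ♔ ·│1
  ─────────────────
  a b c d e f g h

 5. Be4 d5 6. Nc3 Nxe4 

  a b c d e f g h
  ─────────────────
8│♜ · · ♛ ♚ ♝ · ♜│8
7│♟ · ♟ · ♟ ♟ ♟ ♟│7
6│♝ · ♞ · · · · ·│6
5│· ♟ · ♟ · · · ·│5
4│· · · · ♞ · · ·│4
3│· · ♘ · ♙ · · ♘│3
2│♙ ♙ ♙ ♙ · ♙ ♙ ♙│2
1│♖ · ♗ ♕ · ♖ ♔ ·│1
  ─────────────────
  a b c d e f g h

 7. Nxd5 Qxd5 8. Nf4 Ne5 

  a b c d e f g h
  ─────────────────
8│♜ · · · ♚ ♝ · ♜│8
7│♟ · ♟ · ♟ ♟ ♟ ♟│7
6│♝ · · · · · · ·│6
5│· ♟ · ♛ ♞ · · ·│5
4│· · · · ♞ ♘ · ·│4
3│· · · · ♙ · · ·│3
2│♙ ♙ ♙ ♙ · ♙ ♙ ♙│2
1│♖ · ♗ ♕ · ♖ ♔ ·│1
  ─────────────────
  a b c d e f g h

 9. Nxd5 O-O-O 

  a b c d e f g h
  ─────────────────
8│· · ♚ ♜ · ♝ · ♜│8
7│♟ · ♟ · ♟ ♟ ♟ ♟│7
6│♝ · · · · · · ·│6
5│· ♟ · ♘ ♞ · · ·│5
4│· · · · ♞ · · ·│4
3│· · · · ♙ · · ·│3
2│♙ ♙ ♙ ♙ · ♙ ♙ ♙│2
1│♖ · ♗ ♕ · ♖ ♔ ·│1
  ─────────────────
  a b c d e f g h


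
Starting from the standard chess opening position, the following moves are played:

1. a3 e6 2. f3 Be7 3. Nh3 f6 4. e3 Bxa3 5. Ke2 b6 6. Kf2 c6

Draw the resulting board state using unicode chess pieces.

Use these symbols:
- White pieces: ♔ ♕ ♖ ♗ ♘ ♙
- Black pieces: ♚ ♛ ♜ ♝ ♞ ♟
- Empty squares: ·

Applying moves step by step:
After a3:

♜ ♞ ♝ ♛ ♚ ♝ ♞ ♜
♟ ♟ ♟ ♟ ♟ ♟ ♟ ♟
· · · · · · · ·
· · · · · · · ·
· · · · · · · ·
♙ · · · · · · ·
· ♙ ♙ ♙ ♙ ♙ ♙ ♙
♖ ♘ ♗ ♕ ♔ ♗ ♘ ♖


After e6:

♜ ♞ ♝ ♛ ♚ ♝ ♞ ♜
♟ ♟ ♟ ♟ · ♟ ♟ ♟
· · · · ♟ · · ·
· · · · · · · ·
· · · · · · · ·
♙ · · · · · · ·
· ♙ ♙ ♙ ♙ ♙ ♙ ♙
♖ ♘ ♗ ♕ ♔ ♗ ♘ ♖


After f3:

♜ ♞ ♝ ♛ ♚ ♝ ♞ ♜
♟ ♟ ♟ ♟ · ♟ ♟ ♟
· · · · ♟ · · ·
· · · · · · · ·
· · · · · · · ·
♙ · · · · ♙ · ·
· ♙ ♙ ♙ ♙ · ♙ ♙
♖ ♘ ♗ ♕ ♔ ♗ ♘ ♖


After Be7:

♜ ♞ ♝ ♛ ♚ · ♞ ♜
♟ ♟ ♟ ♟ ♝ ♟ ♟ ♟
· · · · ♟ · · ·
· · · · · · · ·
· · · · · · · ·
♙ · · · · ♙ · ·
· ♙ ♙ ♙ ♙ · ♙ ♙
♖ ♘ ♗ ♕ ♔ ♗ ♘ ♖


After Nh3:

♜ ♞ ♝ ♛ ♚ · ♞ ♜
♟ ♟ ♟ ♟ ♝ ♟ ♟ ♟
· · · · ♟ · · ·
· · · · · · · ·
· · · · · · · ·
♙ · · · · ♙ · ♘
· ♙ ♙ ♙ ♙ · ♙ ♙
♖ ♘ ♗ ♕ ♔ ♗ · ♖


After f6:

♜ ♞ ♝ ♛ ♚ · ♞ ♜
♟ ♟ ♟ ♟ ♝ · ♟ ♟
· · · · ♟ ♟ · ·
· · · · · · · ·
· · · · · · · ·
♙ · · · · ♙ · ♘
· ♙ ♙ ♙ ♙ · ♙ ♙
♖ ♘ ♗ ♕ ♔ ♗ · ♖


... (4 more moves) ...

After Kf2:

♜ ♞ ♝ ♛ ♚ · ♞ ♜
♟ · ♟ ♟ · · ♟ ♟
· ♟ · · ♟ ♟ · ·
· · · · · · · ·
· · · · · · · ·
♝ · · · ♙ ♙ · ♘
· ♙ ♙ ♙ · ♔ ♙ ♙
♖ ♘ ♗ ♕ · ♗ · ♖


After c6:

♜ ♞ ♝ ♛ ♚ · ♞ ♜
♟ · · ♟ · · ♟ ♟
· ♟ ♟ · ♟ ♟ · ·
· · · · · · · ·
· · · · · · · ·
♝ · · · ♙ ♙ · ♘
· ♙ ♙ ♙ · ♔ ♙ ♙
♖ ♘ ♗ ♕ · ♗ · ♖



  a b c d e f g h
  ─────────────────
8│♜ ♞ ♝ ♛ ♚ · ♞ ♜│8
7│♟ · · ♟ · · ♟ ♟│7
6│· ♟ ♟ · ♟ ♟ · ·│6
5│· · · · · · · ·│5
4│· · · · · · · ·│4
3│♝ · · · ♙ ♙ · ♘│3
2│· ♙ ♙ ♙ · ♔ ♙ ♙│2
1│♖ ♘ ♗ ♕ · ♗ · ♖│1
  ─────────────────
  a b c d e f g h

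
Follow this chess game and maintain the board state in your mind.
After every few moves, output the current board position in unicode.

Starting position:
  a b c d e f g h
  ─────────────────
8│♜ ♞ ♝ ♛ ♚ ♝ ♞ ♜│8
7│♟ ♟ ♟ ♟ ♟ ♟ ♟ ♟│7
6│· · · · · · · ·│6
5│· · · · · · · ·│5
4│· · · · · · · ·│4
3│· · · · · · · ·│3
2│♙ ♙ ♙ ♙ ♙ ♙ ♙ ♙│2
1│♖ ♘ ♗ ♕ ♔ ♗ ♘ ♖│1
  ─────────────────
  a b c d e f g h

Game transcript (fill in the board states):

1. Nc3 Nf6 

  a b c d e f g h
  ─────────────────
8│♜ ♞ ♝ ♛ ♚ ♝ · ♜│8
7│♟ ♟ ♟ ♟ ♟ ♟ ♟ ♟│7
6│· · · · · ♞ · ·│6
5│· · · · · · · ·│5
4│· · · · · · · ·│4
3│· · ♘ · · · · ·│3
2│♙ ♙ ♙ ♙ ♙ ♙ ♙ ♙│2
1│♖ · ♗ ♕ ♔ ♗ ♘ ♖│1
  ─────────────────
  a b c d e f g h

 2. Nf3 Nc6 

  a b c d e f g h
  ─────────────────
8│♜ · ♝ ♛ ♚ ♝ · ♜│8
7│♟ ♟ ♟ ♟ ♟ ♟ ♟ ♟│7
6│· · ♞ · · ♞ · ·│6
5│· · · · · · · ·│5
4│· · · · · · · ·│4
3│· · ♘ · · ♘ · ·│3
2│♙ ♙ ♙ ♙ ♙ ♙ ♙ ♙│2
1│♖ · ♗ ♕ ♔ ♗ · ♖│1
  ─────────────────
  a b c d e f g h

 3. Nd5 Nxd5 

  a b c d e f g h
  ─────────────────
8│♜ · ♝ ♛ ♚ ♝ · ♜│8
7│♟ ♟ ♟ ♟ ♟ ♟ ♟ ♟│7
6│· · ♞ · · · · ·│6
5│· · · ♞ · · · ·│5
4│· · · · · · · ·│4
3│· · · · · ♘ · ·│3
2│♙ ♙ ♙ ♙ ♙ ♙ ♙ ♙│2
1│♖ · ♗ ♕ ♔ ♗ · ♖│1
  ─────────────────
  a b c d e f g h

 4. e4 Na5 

  a b c d e f g h
  ─────────────────
8│♜ · ♝ ♛ ♚ ♝ · ♜│8
7│♟ ♟ ♟ ♟ ♟ ♟ ♟ ♟│7
6│· · · · · · · ·│6
5│♞ · · ♞ · · · ·│5
4│· · · · ♙ · · ·│4
3│· · · · · ♘ · ·│3
2│♙ ♙ ♙ ♙ · ♙ ♙ ♙│2
1│♖ · ♗ ♕ ♔ ♗ · ♖│1
  ─────────────────
  a b c d e f g h



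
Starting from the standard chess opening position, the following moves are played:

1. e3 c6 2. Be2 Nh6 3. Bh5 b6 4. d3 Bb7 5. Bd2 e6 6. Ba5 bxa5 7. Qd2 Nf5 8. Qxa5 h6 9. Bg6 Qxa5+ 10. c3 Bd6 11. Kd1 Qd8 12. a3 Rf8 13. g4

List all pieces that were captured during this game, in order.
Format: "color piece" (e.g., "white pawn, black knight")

Tracking captures:
  bxa5: captured white bishop
  Qxa5: captured black pawn
  Qxa5+: captured white queen

white bishop, black pawn, white queen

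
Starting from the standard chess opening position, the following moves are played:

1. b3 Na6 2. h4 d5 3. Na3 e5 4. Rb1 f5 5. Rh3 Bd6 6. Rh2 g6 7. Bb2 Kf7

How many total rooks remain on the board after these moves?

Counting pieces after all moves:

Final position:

  a b c d e f g h
  ─────────────────
8│♜ · ♝ ♛ · · ♞ ♜│8
7│♟ ♟ ♟ · · ♚ · ♟│7
6│♞ · · ♝ · · ♟ ·│6
5│· · · ♟ ♟ ♟ · ·│5
4│· · · · · · · ♙│4
3│♘ ♙ · · · · · ·│3
2│♙ ♗ ♙ ♙ ♙ ♙ ♙ ♖│2
1│· ♖ · ♕ ♔ ♗ ♘ ·│1
  ─────────────────
  a b c d e f g h


4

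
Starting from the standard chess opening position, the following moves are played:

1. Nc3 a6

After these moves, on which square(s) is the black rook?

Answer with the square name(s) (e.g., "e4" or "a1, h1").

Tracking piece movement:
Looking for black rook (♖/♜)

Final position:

  a b c d e f g h
  ─────────────────
8│♜ ♞ ♝ ♛ ♚ ♝ ♞ ♜│8
7│· ♟ ♟ ♟ ♟ ♟ ♟ ♟│7
6│♟ · · · · · · ·│6
5│· · · · · · · ·│5
4│· · · · · · · ·│4
3│· · ♘ · · · · ·│3
2│♙ ♙ ♙ ♙ ♙ ♙ ♙ ♙│2
1│♖ · ♗ ♕ ♔ ♗ ♘ ♖│1
  ─────────────────
  a b c d e f g h


a8, h8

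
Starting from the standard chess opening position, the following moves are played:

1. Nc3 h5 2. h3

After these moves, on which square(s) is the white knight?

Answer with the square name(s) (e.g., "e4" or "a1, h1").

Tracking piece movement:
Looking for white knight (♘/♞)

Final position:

  a b c d e f g h
  ─────────────────
8│♜ ♞ ♝ ♛ ♚ ♝ ♞ ♜│8
7│♟ ♟ ♟ ♟ ♟ ♟ ♟ ·│7
6│· · · · · · · ·│6
5│· · · · · · · ♟│5
4│· · · · · · · ·│4
3│· · ♘ · · · · ♙│3
2│♙ ♙ ♙ ♙ ♙ ♙ ♙ ·│2
1│♖ · ♗ ♕ ♔ ♗ ♘ ♖│1
  ─────────────────
  a b c d e f g h


c3, g1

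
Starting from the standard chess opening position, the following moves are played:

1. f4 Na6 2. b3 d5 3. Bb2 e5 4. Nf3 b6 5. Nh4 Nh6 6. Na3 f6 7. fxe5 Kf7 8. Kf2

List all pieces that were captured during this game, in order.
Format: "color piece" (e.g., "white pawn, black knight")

Tracking captures:
  fxe5: captured black pawn

black pawn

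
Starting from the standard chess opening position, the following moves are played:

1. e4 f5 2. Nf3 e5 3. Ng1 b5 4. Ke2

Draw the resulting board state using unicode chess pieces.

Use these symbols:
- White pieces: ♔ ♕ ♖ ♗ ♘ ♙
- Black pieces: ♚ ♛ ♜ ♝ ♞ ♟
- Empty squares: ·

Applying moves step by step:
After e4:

♜ ♞ ♝ ♛ ♚ ♝ ♞ ♜
♟ ♟ ♟ ♟ ♟ ♟ ♟ ♟
· · · · · · · ·
· · · · · · · ·
· · · · ♙ · · ·
· · · · · · · ·
♙ ♙ ♙ ♙ · ♙ ♙ ♙
♖ ♘ ♗ ♕ ♔ ♗ ♘ ♖


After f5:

♜ ♞ ♝ ♛ ♚ ♝ ♞ ♜
♟ ♟ ♟ ♟ ♟ · ♟ ♟
· · · · · · · ·
· · · · · ♟ · ·
· · · · ♙ · · ·
· · · · · · · ·
♙ ♙ ♙ ♙ · ♙ ♙ ♙
♖ ♘ ♗ ♕ ♔ ♗ ♘ ♖


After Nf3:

♜ ♞ ♝ ♛ ♚ ♝ ♞ ♜
♟ ♟ ♟ ♟ ♟ · ♟ ♟
· · · · · · · ·
· · · · · ♟ · ·
· · · · ♙ · · ·
· · · · · ♘ · ·
♙ ♙ ♙ ♙ · ♙ ♙ ♙
♖ ♘ ♗ ♕ ♔ ♗ · ♖


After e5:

♜ ♞ ♝ ♛ ♚ ♝ ♞ ♜
♟ ♟ ♟ ♟ · · ♟ ♟
· · · · · · · ·
· · · · ♟ ♟ · ·
· · · · ♙ · · ·
· · · · · ♘ · ·
♙ ♙ ♙ ♙ · ♙ ♙ ♙
♖ ♘ ♗ ♕ ♔ ♗ · ♖


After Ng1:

♜ ♞ ♝ ♛ ♚ ♝ ♞ ♜
♟ ♟ ♟ ♟ · · ♟ ♟
· · · · · · · ·
· · · · ♟ ♟ · ·
· · · · ♙ · · ·
· · · · · · · ·
♙ ♙ ♙ ♙ · ♙ ♙ ♙
♖ ♘ ♗ ♕ ♔ ♗ ♘ ♖


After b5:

♜ ♞ ♝ ♛ ♚ ♝ ♞ ♜
♟ · ♟ ♟ · · ♟ ♟
· · · · · · · ·
· ♟ · · ♟ ♟ · ·
· · · · ♙ · · ·
· · · · · · · ·
♙ ♙ ♙ ♙ · ♙ ♙ ♙
♖ ♘ ♗ ♕ ♔ ♗ ♘ ♖


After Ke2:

♜ ♞ ♝ ♛ ♚ ♝ ♞ ♜
♟ · ♟ ♟ · · ♟ ♟
· · · · · · · ·
· ♟ · · ♟ ♟ · ·
· · · · ♙ · · ·
· · · · · · · ·
♙ ♙ ♙ ♙ ♔ ♙ ♙ ♙
♖ ♘ ♗ ♕ · ♗ ♘ ♖



  a b c d e f g h
  ─────────────────
8│♜ ♞ ♝ ♛ ♚ ♝ ♞ ♜│8
7│♟ · ♟ ♟ · · ♟ ♟│7
6│· · · · · · · ·│6
5│· ♟ · · ♟ ♟ · ·│5
4│· · · · ♙ · · ·│4
3│· · · · · · · ·│3
2│♙ ♙ ♙ ♙ ♔ ♙ ♙ ♙│2
1│♖ ♘ ♗ ♕ · ♗ ♘ ♖│1
  ─────────────────
  a b c d e f g h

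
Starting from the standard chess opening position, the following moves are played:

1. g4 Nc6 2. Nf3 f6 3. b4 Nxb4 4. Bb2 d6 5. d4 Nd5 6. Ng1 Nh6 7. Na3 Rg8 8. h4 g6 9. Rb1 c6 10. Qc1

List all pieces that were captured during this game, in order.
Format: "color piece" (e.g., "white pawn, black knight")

Tracking captures:
  Nxb4: captured white pawn

white pawn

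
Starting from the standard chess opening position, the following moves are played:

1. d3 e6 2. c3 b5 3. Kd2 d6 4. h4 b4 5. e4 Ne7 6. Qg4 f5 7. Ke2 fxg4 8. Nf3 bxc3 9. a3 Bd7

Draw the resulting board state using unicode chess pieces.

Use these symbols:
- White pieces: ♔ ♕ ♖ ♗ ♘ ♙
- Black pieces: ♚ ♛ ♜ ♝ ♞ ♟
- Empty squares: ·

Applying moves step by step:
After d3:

♜ ♞ ♝ ♛ ♚ ♝ ♞ ♜
♟ ♟ ♟ ♟ ♟ ♟ ♟ ♟
· · · · · · · ·
· · · · · · · ·
· · · · · · · ·
· · · ♙ · · · ·
♙ ♙ ♙ · ♙ ♙ ♙ ♙
♖ ♘ ♗ ♕ ♔ ♗ ♘ ♖


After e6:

♜ ♞ ♝ ♛ ♚ ♝ ♞ ♜
♟ ♟ ♟ ♟ · ♟ ♟ ♟
· · · · ♟ · · ·
· · · · · · · ·
· · · · · · · ·
· · · ♙ · · · ·
♙ ♙ ♙ · ♙ ♙ ♙ ♙
♖ ♘ ♗ ♕ ♔ ♗ ♘ ♖


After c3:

♜ ♞ ♝ ♛ ♚ ♝ ♞ ♜
♟ ♟ ♟ ♟ · ♟ ♟ ♟
· · · · ♟ · · ·
· · · · · · · ·
· · · · · · · ·
· · ♙ ♙ · · · ·
♙ ♙ · · ♙ ♙ ♙ ♙
♖ ♘ ♗ ♕ ♔ ♗ ♘ ♖


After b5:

♜ ♞ ♝ ♛ ♚ ♝ ♞ ♜
♟ · ♟ ♟ · ♟ ♟ ♟
· · · · ♟ · · ·
· ♟ · · · · · ·
· · · · · · · ·
· · ♙ ♙ · · · ·
♙ ♙ · · ♙ ♙ ♙ ♙
♖ ♘ ♗ ♕ ♔ ♗ ♘ ♖


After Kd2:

♜ ♞ ♝ ♛ ♚ ♝ ♞ ♜
♟ · ♟ ♟ · ♟ ♟ ♟
· · · · ♟ · · ·
· ♟ · · · · · ·
· · · · · · · ·
· · ♙ ♙ · · · ·
♙ ♙ · ♔ ♙ ♙ ♙ ♙
♖ ♘ ♗ ♕ · ♗ ♘ ♖


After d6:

♜ ♞ ♝ ♛ ♚ ♝ ♞ ♜
♟ · ♟ · · ♟ ♟ ♟
· · · ♟ ♟ · · ·
· ♟ · · · · · ·
· · · · · · · ·
· · ♙ ♙ · · · ·
♙ ♙ · ♔ ♙ ♙ ♙ ♙
♖ ♘ ♗ ♕ · ♗ ♘ ♖


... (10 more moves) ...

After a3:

♜ ♞ ♝ ♛ ♚ ♝ · ♜
♟ · ♟ · ♞ · ♟ ♟
· · · ♟ ♟ · · ·
· · · · · · · ·
· · · · ♙ · ♟ ♙
♙ · ♟ ♙ · ♘ · ·
· ♙ · · ♔ ♙ ♙ ·
♖ ♘ ♗ · · ♗ · ♖


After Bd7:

♜ ♞ · ♛ ♚ ♝ · ♜
♟ · ♟ ♝ ♞ · ♟ ♟
· · · ♟ ♟ · · ·
· · · · · · · ·
· · · · ♙ · ♟ ♙
♙ · ♟ ♙ · ♘ · ·
· ♙ · · ♔ ♙ ♙ ·
♖ ♘ ♗ · · ♗ · ♖



  a b c d e f g h
  ─────────────────
8│♜ ♞ · ♛ ♚ ♝ · ♜│8
7│♟ · ♟ ♝ ♞ · ♟ ♟│7
6│· · · ♟ ♟ · · ·│6
5│· · · · · · · ·│5
4│· · · · ♙ · ♟ ♙│4
3│♙ · ♟ ♙ · ♘ · ·│3
2│· ♙ · · ♔ ♙ ♙ ·│2
1│♖ ♘ ♗ · · ♗ · ♖│1
  ─────────────────
  a b c d e f g h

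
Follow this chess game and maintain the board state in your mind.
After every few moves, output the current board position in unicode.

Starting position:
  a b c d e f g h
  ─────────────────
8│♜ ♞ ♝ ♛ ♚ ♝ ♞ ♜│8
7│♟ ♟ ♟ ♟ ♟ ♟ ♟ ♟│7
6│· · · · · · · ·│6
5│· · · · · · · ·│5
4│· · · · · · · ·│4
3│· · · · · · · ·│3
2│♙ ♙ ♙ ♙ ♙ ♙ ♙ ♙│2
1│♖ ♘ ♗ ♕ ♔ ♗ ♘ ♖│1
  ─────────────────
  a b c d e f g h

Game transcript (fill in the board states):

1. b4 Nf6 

  a b c d e f g h
  ─────────────────
8│♜ ♞ ♝ ♛ ♚ ♝ · ♜│8
7│♟ ♟ ♟ ♟ ♟ ♟ ♟ ♟│7
6│· · · · · ♞ · ·│6
5│· · · · · · · ·│5
4│· ♙ · · · · · ·│4
3│· · · · · · · ·│3
2│♙ · ♙ ♙ ♙ ♙ ♙ ♙│2
1│♖ ♘ ♗ ♕ ♔ ♗ ♘ ♖│1
  ─────────────────
  a b c d e f g h

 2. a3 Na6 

  a b c d e f g h
  ─────────────────
8│♜ · ♝ ♛ ♚ ♝ · ♜│8
7│♟ ♟ ♟ ♟ ♟ ♟ ♟ ♟│7
6│♞ · · · · ♞ · ·│6
5│· · · · · · · ·│5
4│· ♙ · · · · · ·│4
3│♙ · · · · · · ·│3
2│· · ♙ ♙ ♙ ♙ ♙ ♙│2
1│♖ ♘ ♗ ♕ ♔ ♗ ♘ ♖│1
  ─────────────────
  a b c d e f g h

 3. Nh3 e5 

  a b c d e f g h
  ─────────────────
8│♜ · ♝ ♛ ♚ ♝ · ♜│8
7│♟ ♟ ♟ ♟ · ♟ ♟ ♟│7
6│♞ · · · · ♞ · ·│6
5│· · · · ♟ · · ·│5
4│· ♙ · · · · · ·│4
3│♙ · · · · · · ♘│3
2│· · ♙ ♙ ♙ ♙ ♙ ♙│2
1│♖ ♘ ♗ ♕ ♔ ♗ · ♖│1
  ─────────────────
  a b c d e f g h

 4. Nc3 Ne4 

  a b c d e f g h
  ─────────────────
8│♜ · ♝ ♛ ♚ ♝ · ♜│8
7│♟ ♟ ♟ ♟ · ♟ ♟ ♟│7
6│♞ · · · · · · ·│6
5│· · · · ♟ · · ·│5
4│· ♙ · · ♞ · · ·│4
3│♙ · ♘ · · · · ♘│3
2│· · ♙ ♙ ♙ ♙ ♙ ♙│2
1│♖ · ♗ ♕ ♔ ♗ · ♖│1
  ─────────────────
  a b c d e f g h

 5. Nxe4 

  a b c d e f g h
  ─────────────────
8│♜ · ♝ ♛ ♚ ♝ · ♜│8
7│♟ ♟ ♟ ♟ · ♟ ♟ ♟│7
6│♞ · · · · · · ·│6
5│· · · · ♟ · · ·│5
4│· ♙ · · ♘ · · ·│4
3│♙ · · · · · · ♘│3
2│· · ♙ ♙ ♙ ♙ ♙ ♙│2
1│♖ · ♗ ♕ ♔ ♗ · ♖│1
  ─────────────────
  a b c d e f g h


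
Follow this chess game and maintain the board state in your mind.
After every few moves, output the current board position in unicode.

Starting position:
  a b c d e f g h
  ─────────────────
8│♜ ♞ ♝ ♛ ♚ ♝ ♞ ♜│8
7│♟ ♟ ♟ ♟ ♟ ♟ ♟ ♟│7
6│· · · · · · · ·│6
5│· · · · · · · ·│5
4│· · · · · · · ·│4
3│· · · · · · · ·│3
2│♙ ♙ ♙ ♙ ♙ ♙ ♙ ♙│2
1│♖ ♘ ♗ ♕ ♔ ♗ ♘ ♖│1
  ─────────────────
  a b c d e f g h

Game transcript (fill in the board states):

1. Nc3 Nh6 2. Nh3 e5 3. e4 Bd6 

  a b c d e f g h
  ─────────────────
8│♜ ♞ ♝ ♛ ♚ · · ♜│8
7│♟ ♟ ♟ ♟ · ♟ ♟ ♟│7
6│· · · ♝ · · · ♞│6
5│· · · · ♟ · · ·│5
4│· · · · ♙ · · ·│4
3│· · ♘ · · · · ♘│3
2│♙ ♙ ♙ ♙ · ♙ ♙ ♙│2
1│♖ · ♗ ♕ ♔ ♗ · ♖│1
  ─────────────────
  a b c d e f g h

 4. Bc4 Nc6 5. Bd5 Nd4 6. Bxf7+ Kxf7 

  a b c d e f g h
  ─────────────────
8│♜ · ♝ ♛ · · · ♜│8
7│♟ ♟ ♟ ♟ · ♚ ♟ ♟│7
6│· · · ♝ · · · ♞│6
5│· · · · ♟ · · ·│5
4│· · · ♞ ♙ · · ·│4
3│· · ♘ · · · · ♘│3
2│♙ ♙ ♙ ♙ · ♙ ♙ ♙│2
1│♖ · ♗ ♕ ♔ · · ♖│1
  ─────────────────
  a b c d e f g h

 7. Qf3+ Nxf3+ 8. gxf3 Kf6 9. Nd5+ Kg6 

  a b c d e f g h
  ─────────────────
8│♜ · ♝ ♛ · · · ♜│8
7│♟ ♟ ♟ ♟ · · ♟ ♟│7
6│· · · ♝ · · ♚ ♞│6
5│· · · ♘ ♟ · · ·│5
4│· · · · ♙ · · ·│4
3│· · · · · ♙ · ♘│3
2│♙ ♙ ♙ ♙ · ♙ · ♙│2
1│♖ · ♗ · ♔ · · ♖│1
  ─────────────────
  a b c d e f g h

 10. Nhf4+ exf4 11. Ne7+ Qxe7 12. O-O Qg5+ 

  a b c d e f g h
  ─────────────────
8│♜ · ♝ · · · · ♜│8
7│♟ ♟ ♟ ♟ · · ♟ ♟│7
6│· · · ♝ · · ♚ ♞│6
5│· · · · · · ♛ ·│5
4│· · · · ♙ ♟ · ·│4
3│· · · · · ♙ · ·│3
2│♙ ♙ ♙ ♙ · ♙ · ♙│2
1│♖ · ♗ · · ♖ ♔ ·│1
  ─────────────────
  a b c d e f g h

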